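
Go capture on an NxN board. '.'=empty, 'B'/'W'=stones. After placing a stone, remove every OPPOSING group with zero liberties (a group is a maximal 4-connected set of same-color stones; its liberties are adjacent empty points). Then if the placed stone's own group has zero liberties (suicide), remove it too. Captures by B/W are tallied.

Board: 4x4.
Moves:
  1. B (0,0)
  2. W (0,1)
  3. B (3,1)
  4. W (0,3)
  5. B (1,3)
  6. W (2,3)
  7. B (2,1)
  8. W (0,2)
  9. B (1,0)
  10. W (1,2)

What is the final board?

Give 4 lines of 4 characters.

Move 1: B@(0,0) -> caps B=0 W=0
Move 2: W@(0,1) -> caps B=0 W=0
Move 3: B@(3,1) -> caps B=0 W=0
Move 4: W@(0,3) -> caps B=0 W=0
Move 5: B@(1,3) -> caps B=0 W=0
Move 6: W@(2,3) -> caps B=0 W=0
Move 7: B@(2,1) -> caps B=0 W=0
Move 8: W@(0,2) -> caps B=0 W=0
Move 9: B@(1,0) -> caps B=0 W=0
Move 10: W@(1,2) -> caps B=0 W=1

Answer: BWWW
B.W.
.B.W
.B..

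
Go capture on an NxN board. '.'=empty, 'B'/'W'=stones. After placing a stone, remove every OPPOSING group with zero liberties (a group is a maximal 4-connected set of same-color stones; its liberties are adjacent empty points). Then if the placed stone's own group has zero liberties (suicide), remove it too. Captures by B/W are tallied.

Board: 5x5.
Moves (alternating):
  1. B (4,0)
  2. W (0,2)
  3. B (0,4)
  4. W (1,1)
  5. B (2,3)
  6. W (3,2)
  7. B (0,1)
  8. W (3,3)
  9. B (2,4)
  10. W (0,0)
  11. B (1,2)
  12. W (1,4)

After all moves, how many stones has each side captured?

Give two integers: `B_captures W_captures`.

Answer: 0 1

Derivation:
Move 1: B@(4,0) -> caps B=0 W=0
Move 2: W@(0,2) -> caps B=0 W=0
Move 3: B@(0,4) -> caps B=0 W=0
Move 4: W@(1,1) -> caps B=0 W=0
Move 5: B@(2,3) -> caps B=0 W=0
Move 6: W@(3,2) -> caps B=0 W=0
Move 7: B@(0,1) -> caps B=0 W=0
Move 8: W@(3,3) -> caps B=0 W=0
Move 9: B@(2,4) -> caps B=0 W=0
Move 10: W@(0,0) -> caps B=0 W=1
Move 11: B@(1,2) -> caps B=0 W=1
Move 12: W@(1,4) -> caps B=0 W=1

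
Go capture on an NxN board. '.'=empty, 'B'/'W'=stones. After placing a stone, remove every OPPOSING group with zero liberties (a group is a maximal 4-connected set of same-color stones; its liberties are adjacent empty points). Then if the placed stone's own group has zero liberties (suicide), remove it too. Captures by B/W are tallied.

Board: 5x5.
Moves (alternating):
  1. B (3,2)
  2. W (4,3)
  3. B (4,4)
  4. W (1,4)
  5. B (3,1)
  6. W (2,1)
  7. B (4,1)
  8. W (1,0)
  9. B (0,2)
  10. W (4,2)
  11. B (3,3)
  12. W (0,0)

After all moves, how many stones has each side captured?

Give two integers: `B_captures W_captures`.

Answer: 2 0

Derivation:
Move 1: B@(3,2) -> caps B=0 W=0
Move 2: W@(4,3) -> caps B=0 W=0
Move 3: B@(4,4) -> caps B=0 W=0
Move 4: W@(1,4) -> caps B=0 W=0
Move 5: B@(3,1) -> caps B=0 W=0
Move 6: W@(2,1) -> caps B=0 W=0
Move 7: B@(4,1) -> caps B=0 W=0
Move 8: W@(1,0) -> caps B=0 W=0
Move 9: B@(0,2) -> caps B=0 W=0
Move 10: W@(4,2) -> caps B=0 W=0
Move 11: B@(3,3) -> caps B=2 W=0
Move 12: W@(0,0) -> caps B=2 W=0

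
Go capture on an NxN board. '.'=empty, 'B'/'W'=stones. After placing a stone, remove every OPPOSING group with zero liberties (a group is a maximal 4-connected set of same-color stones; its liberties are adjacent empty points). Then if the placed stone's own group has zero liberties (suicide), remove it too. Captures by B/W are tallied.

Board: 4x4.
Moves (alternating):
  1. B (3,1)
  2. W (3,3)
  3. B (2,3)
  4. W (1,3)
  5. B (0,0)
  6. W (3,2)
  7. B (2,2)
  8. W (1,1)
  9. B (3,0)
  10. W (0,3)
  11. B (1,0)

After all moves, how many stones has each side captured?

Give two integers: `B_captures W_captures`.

Answer: 2 0

Derivation:
Move 1: B@(3,1) -> caps B=0 W=0
Move 2: W@(3,3) -> caps B=0 W=0
Move 3: B@(2,3) -> caps B=0 W=0
Move 4: W@(1,3) -> caps B=0 W=0
Move 5: B@(0,0) -> caps B=0 W=0
Move 6: W@(3,2) -> caps B=0 W=0
Move 7: B@(2,2) -> caps B=2 W=0
Move 8: W@(1,1) -> caps B=2 W=0
Move 9: B@(3,0) -> caps B=2 W=0
Move 10: W@(0,3) -> caps B=2 W=0
Move 11: B@(1,0) -> caps B=2 W=0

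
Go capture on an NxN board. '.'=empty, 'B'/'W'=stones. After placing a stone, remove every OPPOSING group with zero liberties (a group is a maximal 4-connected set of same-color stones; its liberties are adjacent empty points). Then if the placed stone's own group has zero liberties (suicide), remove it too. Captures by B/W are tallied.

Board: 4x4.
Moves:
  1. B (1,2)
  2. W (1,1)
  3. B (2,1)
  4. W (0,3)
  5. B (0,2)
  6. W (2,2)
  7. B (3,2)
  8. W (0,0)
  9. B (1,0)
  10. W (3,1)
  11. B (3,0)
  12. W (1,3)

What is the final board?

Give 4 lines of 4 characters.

Answer: W.BW
BWBW
.BW.
B.B.

Derivation:
Move 1: B@(1,2) -> caps B=0 W=0
Move 2: W@(1,1) -> caps B=0 W=0
Move 3: B@(2,1) -> caps B=0 W=0
Move 4: W@(0,3) -> caps B=0 W=0
Move 5: B@(0,2) -> caps B=0 W=0
Move 6: W@(2,2) -> caps B=0 W=0
Move 7: B@(3,2) -> caps B=0 W=0
Move 8: W@(0,0) -> caps B=0 W=0
Move 9: B@(1,0) -> caps B=0 W=0
Move 10: W@(3,1) -> caps B=0 W=0
Move 11: B@(3,0) -> caps B=1 W=0
Move 12: W@(1,3) -> caps B=1 W=0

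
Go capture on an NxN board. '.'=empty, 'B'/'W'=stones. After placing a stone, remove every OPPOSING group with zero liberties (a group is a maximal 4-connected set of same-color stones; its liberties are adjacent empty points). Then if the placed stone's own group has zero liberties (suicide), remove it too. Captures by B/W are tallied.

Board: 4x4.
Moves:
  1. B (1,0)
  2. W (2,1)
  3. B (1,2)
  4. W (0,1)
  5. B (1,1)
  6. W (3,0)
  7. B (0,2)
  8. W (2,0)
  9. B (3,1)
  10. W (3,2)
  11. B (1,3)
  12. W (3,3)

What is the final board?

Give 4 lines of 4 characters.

Move 1: B@(1,0) -> caps B=0 W=0
Move 2: W@(2,1) -> caps B=0 W=0
Move 3: B@(1,2) -> caps B=0 W=0
Move 4: W@(0,1) -> caps B=0 W=0
Move 5: B@(1,1) -> caps B=0 W=0
Move 6: W@(3,0) -> caps B=0 W=0
Move 7: B@(0,2) -> caps B=0 W=0
Move 8: W@(2,0) -> caps B=0 W=0
Move 9: B@(3,1) -> caps B=0 W=0
Move 10: W@(3,2) -> caps B=0 W=1
Move 11: B@(1,3) -> caps B=0 W=1
Move 12: W@(3,3) -> caps B=0 W=1

Answer: .WB.
BBBB
WW..
W.WW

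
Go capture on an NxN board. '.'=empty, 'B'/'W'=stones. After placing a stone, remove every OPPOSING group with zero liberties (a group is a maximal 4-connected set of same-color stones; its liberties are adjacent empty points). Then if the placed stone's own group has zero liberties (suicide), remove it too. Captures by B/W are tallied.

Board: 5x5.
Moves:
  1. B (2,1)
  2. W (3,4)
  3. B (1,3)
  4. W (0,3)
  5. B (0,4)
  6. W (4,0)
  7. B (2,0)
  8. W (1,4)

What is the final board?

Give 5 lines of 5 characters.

Move 1: B@(2,1) -> caps B=0 W=0
Move 2: W@(3,4) -> caps B=0 W=0
Move 3: B@(1,3) -> caps B=0 W=0
Move 4: W@(0,3) -> caps B=0 W=0
Move 5: B@(0,4) -> caps B=0 W=0
Move 6: W@(4,0) -> caps B=0 W=0
Move 7: B@(2,0) -> caps B=0 W=0
Move 8: W@(1,4) -> caps B=0 W=1

Answer: ...W.
...BW
BB...
....W
W....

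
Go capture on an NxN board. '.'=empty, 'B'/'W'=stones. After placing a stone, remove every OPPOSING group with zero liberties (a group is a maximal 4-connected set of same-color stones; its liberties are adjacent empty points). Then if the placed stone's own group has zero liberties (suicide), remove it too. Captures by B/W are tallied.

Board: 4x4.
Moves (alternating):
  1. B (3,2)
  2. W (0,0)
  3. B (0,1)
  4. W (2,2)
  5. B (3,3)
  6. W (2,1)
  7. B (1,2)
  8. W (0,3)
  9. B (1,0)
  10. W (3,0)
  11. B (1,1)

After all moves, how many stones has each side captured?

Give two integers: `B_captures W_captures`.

Move 1: B@(3,2) -> caps B=0 W=0
Move 2: W@(0,0) -> caps B=0 W=0
Move 3: B@(0,1) -> caps B=0 W=0
Move 4: W@(2,2) -> caps B=0 W=0
Move 5: B@(3,3) -> caps B=0 W=0
Move 6: W@(2,1) -> caps B=0 W=0
Move 7: B@(1,2) -> caps B=0 W=0
Move 8: W@(0,3) -> caps B=0 W=0
Move 9: B@(1,0) -> caps B=1 W=0
Move 10: W@(3,0) -> caps B=1 W=0
Move 11: B@(1,1) -> caps B=1 W=0

Answer: 1 0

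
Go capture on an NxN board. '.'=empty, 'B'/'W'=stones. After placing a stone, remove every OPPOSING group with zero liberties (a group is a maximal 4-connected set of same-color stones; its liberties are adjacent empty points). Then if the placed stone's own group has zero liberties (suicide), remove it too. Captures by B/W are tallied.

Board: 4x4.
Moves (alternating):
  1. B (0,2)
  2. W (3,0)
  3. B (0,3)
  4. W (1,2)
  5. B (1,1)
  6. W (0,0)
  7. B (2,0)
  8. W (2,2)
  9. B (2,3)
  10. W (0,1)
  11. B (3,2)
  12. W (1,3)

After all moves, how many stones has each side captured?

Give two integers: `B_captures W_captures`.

Move 1: B@(0,2) -> caps B=0 W=0
Move 2: W@(3,0) -> caps B=0 W=0
Move 3: B@(0,3) -> caps B=0 W=0
Move 4: W@(1,2) -> caps B=0 W=0
Move 5: B@(1,1) -> caps B=0 W=0
Move 6: W@(0,0) -> caps B=0 W=0
Move 7: B@(2,0) -> caps B=0 W=0
Move 8: W@(2,2) -> caps B=0 W=0
Move 9: B@(2,3) -> caps B=0 W=0
Move 10: W@(0,1) -> caps B=0 W=0
Move 11: B@(3,2) -> caps B=0 W=0
Move 12: W@(1,3) -> caps B=0 W=2

Answer: 0 2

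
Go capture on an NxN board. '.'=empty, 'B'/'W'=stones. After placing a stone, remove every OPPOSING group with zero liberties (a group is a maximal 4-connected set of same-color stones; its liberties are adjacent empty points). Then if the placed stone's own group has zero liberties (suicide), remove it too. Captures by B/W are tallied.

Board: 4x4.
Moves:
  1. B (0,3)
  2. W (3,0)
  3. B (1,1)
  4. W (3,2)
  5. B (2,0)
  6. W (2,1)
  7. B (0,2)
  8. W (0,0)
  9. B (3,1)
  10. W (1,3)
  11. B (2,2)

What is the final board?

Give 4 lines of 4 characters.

Answer: W.BB
.B.W
B.B.
.BW.

Derivation:
Move 1: B@(0,3) -> caps B=0 W=0
Move 2: W@(3,0) -> caps B=0 W=0
Move 3: B@(1,1) -> caps B=0 W=0
Move 4: W@(3,2) -> caps B=0 W=0
Move 5: B@(2,0) -> caps B=0 W=0
Move 6: W@(2,1) -> caps B=0 W=0
Move 7: B@(0,2) -> caps B=0 W=0
Move 8: W@(0,0) -> caps B=0 W=0
Move 9: B@(3,1) -> caps B=1 W=0
Move 10: W@(1,3) -> caps B=1 W=0
Move 11: B@(2,2) -> caps B=2 W=0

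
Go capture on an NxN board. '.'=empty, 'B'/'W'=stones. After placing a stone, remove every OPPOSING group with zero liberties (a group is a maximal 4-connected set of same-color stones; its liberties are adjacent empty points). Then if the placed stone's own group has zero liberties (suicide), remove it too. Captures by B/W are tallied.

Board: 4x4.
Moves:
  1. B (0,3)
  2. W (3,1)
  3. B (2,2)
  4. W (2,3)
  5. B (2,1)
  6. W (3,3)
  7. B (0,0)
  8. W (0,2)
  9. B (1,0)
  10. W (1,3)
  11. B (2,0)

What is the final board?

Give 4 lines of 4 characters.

Move 1: B@(0,3) -> caps B=0 W=0
Move 2: W@(3,1) -> caps B=0 W=0
Move 3: B@(2,2) -> caps B=0 W=0
Move 4: W@(2,3) -> caps B=0 W=0
Move 5: B@(2,1) -> caps B=0 W=0
Move 6: W@(3,3) -> caps B=0 W=0
Move 7: B@(0,0) -> caps B=0 W=0
Move 8: W@(0,2) -> caps B=0 W=0
Move 9: B@(1,0) -> caps B=0 W=0
Move 10: W@(1,3) -> caps B=0 W=1
Move 11: B@(2,0) -> caps B=0 W=1

Answer: B.W.
B..W
BBBW
.W.W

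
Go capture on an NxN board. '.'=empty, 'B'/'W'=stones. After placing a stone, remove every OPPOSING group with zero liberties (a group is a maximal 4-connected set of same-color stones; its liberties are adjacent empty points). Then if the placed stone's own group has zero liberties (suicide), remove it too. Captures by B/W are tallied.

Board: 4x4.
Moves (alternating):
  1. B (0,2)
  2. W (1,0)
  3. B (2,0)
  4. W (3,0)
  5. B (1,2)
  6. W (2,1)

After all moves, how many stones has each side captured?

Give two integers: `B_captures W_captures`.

Move 1: B@(0,2) -> caps B=0 W=0
Move 2: W@(1,0) -> caps B=0 W=0
Move 3: B@(2,0) -> caps B=0 W=0
Move 4: W@(3,0) -> caps B=0 W=0
Move 5: B@(1,2) -> caps B=0 W=0
Move 6: W@(2,1) -> caps B=0 W=1

Answer: 0 1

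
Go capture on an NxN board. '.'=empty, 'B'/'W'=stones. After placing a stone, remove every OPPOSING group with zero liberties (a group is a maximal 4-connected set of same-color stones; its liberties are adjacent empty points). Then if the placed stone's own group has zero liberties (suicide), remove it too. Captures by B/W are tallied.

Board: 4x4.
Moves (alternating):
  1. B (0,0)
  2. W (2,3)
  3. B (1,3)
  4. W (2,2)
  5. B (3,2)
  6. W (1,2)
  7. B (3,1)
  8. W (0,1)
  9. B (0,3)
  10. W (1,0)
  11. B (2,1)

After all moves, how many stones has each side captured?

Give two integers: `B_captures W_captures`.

Move 1: B@(0,0) -> caps B=0 W=0
Move 2: W@(2,3) -> caps B=0 W=0
Move 3: B@(1,3) -> caps B=0 W=0
Move 4: W@(2,2) -> caps B=0 W=0
Move 5: B@(3,2) -> caps B=0 W=0
Move 6: W@(1,2) -> caps B=0 W=0
Move 7: B@(3,1) -> caps B=0 W=0
Move 8: W@(0,1) -> caps B=0 W=0
Move 9: B@(0,3) -> caps B=0 W=0
Move 10: W@(1,0) -> caps B=0 W=1
Move 11: B@(2,1) -> caps B=0 W=1

Answer: 0 1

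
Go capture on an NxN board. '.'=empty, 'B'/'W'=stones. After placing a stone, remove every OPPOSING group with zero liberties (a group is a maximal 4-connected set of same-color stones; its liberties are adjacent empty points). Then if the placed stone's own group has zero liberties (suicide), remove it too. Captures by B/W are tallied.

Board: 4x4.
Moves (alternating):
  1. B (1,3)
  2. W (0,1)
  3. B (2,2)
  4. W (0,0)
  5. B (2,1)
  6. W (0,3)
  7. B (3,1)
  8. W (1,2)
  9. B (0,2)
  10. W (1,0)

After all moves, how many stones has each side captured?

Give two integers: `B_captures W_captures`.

Answer: 1 0

Derivation:
Move 1: B@(1,3) -> caps B=0 W=0
Move 2: W@(0,1) -> caps B=0 W=0
Move 3: B@(2,2) -> caps B=0 W=0
Move 4: W@(0,0) -> caps B=0 W=0
Move 5: B@(2,1) -> caps B=0 W=0
Move 6: W@(0,3) -> caps B=0 W=0
Move 7: B@(3,1) -> caps B=0 W=0
Move 8: W@(1,2) -> caps B=0 W=0
Move 9: B@(0,2) -> caps B=1 W=0
Move 10: W@(1,0) -> caps B=1 W=0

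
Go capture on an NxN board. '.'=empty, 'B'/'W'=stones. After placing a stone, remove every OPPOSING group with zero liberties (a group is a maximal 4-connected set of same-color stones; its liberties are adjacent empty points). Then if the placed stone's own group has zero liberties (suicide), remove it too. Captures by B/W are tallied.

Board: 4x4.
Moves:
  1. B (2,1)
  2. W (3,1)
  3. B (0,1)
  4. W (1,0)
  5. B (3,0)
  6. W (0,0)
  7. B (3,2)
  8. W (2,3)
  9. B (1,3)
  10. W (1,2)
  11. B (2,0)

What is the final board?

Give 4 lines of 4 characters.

Move 1: B@(2,1) -> caps B=0 W=0
Move 2: W@(3,1) -> caps B=0 W=0
Move 3: B@(0,1) -> caps B=0 W=0
Move 4: W@(1,0) -> caps B=0 W=0
Move 5: B@(3,0) -> caps B=0 W=0
Move 6: W@(0,0) -> caps B=0 W=0
Move 7: B@(3,2) -> caps B=1 W=0
Move 8: W@(2,3) -> caps B=1 W=0
Move 9: B@(1,3) -> caps B=1 W=0
Move 10: W@(1,2) -> caps B=1 W=0
Move 11: B@(2,0) -> caps B=1 W=0

Answer: WB..
W.WB
BB.W
B.B.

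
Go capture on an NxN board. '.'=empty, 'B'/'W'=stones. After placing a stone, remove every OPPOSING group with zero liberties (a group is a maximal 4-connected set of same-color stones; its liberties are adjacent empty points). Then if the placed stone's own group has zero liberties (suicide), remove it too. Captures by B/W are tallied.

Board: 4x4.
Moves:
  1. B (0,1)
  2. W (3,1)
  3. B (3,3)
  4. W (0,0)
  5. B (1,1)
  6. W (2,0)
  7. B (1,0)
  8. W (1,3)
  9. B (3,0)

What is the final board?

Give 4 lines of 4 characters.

Answer: .B..
BB.W
W...
.W.B

Derivation:
Move 1: B@(0,1) -> caps B=0 W=0
Move 2: W@(3,1) -> caps B=0 W=0
Move 3: B@(3,3) -> caps B=0 W=0
Move 4: W@(0,0) -> caps B=0 W=0
Move 5: B@(1,1) -> caps B=0 W=0
Move 6: W@(2,0) -> caps B=0 W=0
Move 7: B@(1,0) -> caps B=1 W=0
Move 8: W@(1,3) -> caps B=1 W=0
Move 9: B@(3,0) -> caps B=1 W=0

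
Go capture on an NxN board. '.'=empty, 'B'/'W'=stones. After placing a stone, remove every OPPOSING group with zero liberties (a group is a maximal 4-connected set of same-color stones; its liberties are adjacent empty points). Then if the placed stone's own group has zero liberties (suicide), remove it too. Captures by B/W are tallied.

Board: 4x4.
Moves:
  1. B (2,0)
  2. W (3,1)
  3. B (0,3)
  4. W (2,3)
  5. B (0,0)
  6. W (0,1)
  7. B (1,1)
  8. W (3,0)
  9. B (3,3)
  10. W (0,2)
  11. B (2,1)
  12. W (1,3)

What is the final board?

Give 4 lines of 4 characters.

Move 1: B@(2,0) -> caps B=0 W=0
Move 2: W@(3,1) -> caps B=0 W=0
Move 3: B@(0,3) -> caps B=0 W=0
Move 4: W@(2,3) -> caps B=0 W=0
Move 5: B@(0,0) -> caps B=0 W=0
Move 6: W@(0,1) -> caps B=0 W=0
Move 7: B@(1,1) -> caps B=0 W=0
Move 8: W@(3,0) -> caps B=0 W=0
Move 9: B@(3,3) -> caps B=0 W=0
Move 10: W@(0,2) -> caps B=0 W=0
Move 11: B@(2,1) -> caps B=0 W=0
Move 12: W@(1,3) -> caps B=0 W=1

Answer: BWW.
.B.W
BB.W
WW.B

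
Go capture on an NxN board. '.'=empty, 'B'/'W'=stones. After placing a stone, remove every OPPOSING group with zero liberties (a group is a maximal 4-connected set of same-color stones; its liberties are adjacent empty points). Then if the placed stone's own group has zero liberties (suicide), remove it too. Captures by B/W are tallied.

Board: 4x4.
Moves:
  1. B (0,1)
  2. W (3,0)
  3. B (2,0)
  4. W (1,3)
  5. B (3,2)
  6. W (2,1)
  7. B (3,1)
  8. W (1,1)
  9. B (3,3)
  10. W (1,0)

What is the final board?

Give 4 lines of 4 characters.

Move 1: B@(0,1) -> caps B=0 W=0
Move 2: W@(3,0) -> caps B=0 W=0
Move 3: B@(2,0) -> caps B=0 W=0
Move 4: W@(1,3) -> caps B=0 W=0
Move 5: B@(3,2) -> caps B=0 W=0
Move 6: W@(2,1) -> caps B=0 W=0
Move 7: B@(3,1) -> caps B=1 W=0
Move 8: W@(1,1) -> caps B=1 W=0
Move 9: B@(3,3) -> caps B=1 W=0
Move 10: W@(1,0) -> caps B=1 W=0

Answer: .B..
WW.W
BW..
.BBB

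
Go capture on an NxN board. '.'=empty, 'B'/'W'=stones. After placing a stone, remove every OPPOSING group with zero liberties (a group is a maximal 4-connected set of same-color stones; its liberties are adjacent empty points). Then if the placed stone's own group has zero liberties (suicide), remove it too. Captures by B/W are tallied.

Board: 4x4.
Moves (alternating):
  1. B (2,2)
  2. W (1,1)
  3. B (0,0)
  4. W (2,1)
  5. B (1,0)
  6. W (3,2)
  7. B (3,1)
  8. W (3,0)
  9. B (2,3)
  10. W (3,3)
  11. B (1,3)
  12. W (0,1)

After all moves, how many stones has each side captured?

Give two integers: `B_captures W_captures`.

Answer: 0 1

Derivation:
Move 1: B@(2,2) -> caps B=0 W=0
Move 2: W@(1,1) -> caps B=0 W=0
Move 3: B@(0,0) -> caps B=0 W=0
Move 4: W@(2,1) -> caps B=0 W=0
Move 5: B@(1,0) -> caps B=0 W=0
Move 6: W@(3,2) -> caps B=0 W=0
Move 7: B@(3,1) -> caps B=0 W=0
Move 8: W@(3,0) -> caps B=0 W=1
Move 9: B@(2,3) -> caps B=0 W=1
Move 10: W@(3,3) -> caps B=0 W=1
Move 11: B@(1,3) -> caps B=0 W=1
Move 12: W@(0,1) -> caps B=0 W=1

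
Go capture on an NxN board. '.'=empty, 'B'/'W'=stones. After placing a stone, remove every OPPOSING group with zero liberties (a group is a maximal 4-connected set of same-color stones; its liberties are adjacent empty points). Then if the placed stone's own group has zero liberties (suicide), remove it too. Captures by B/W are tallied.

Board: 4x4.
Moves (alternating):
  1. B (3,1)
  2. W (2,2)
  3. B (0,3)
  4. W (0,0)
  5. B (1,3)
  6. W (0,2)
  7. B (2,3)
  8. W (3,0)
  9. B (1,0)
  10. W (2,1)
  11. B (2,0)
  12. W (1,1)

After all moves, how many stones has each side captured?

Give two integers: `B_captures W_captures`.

Move 1: B@(3,1) -> caps B=0 W=0
Move 2: W@(2,2) -> caps B=0 W=0
Move 3: B@(0,3) -> caps B=0 W=0
Move 4: W@(0,0) -> caps B=0 W=0
Move 5: B@(1,3) -> caps B=0 W=0
Move 6: W@(0,2) -> caps B=0 W=0
Move 7: B@(2,3) -> caps B=0 W=0
Move 8: W@(3,0) -> caps B=0 W=0
Move 9: B@(1,0) -> caps B=0 W=0
Move 10: W@(2,1) -> caps B=0 W=0
Move 11: B@(2,0) -> caps B=1 W=0
Move 12: W@(1,1) -> caps B=1 W=0

Answer: 1 0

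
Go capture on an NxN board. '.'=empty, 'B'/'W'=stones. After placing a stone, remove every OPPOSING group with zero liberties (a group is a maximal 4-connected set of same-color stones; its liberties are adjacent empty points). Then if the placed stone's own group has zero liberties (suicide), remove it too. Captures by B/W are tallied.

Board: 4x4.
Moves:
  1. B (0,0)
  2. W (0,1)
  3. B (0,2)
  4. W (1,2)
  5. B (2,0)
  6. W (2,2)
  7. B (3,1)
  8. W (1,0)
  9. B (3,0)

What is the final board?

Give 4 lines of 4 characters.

Move 1: B@(0,0) -> caps B=0 W=0
Move 2: W@(0,1) -> caps B=0 W=0
Move 3: B@(0,2) -> caps B=0 W=0
Move 4: W@(1,2) -> caps B=0 W=0
Move 5: B@(2,0) -> caps B=0 W=0
Move 6: W@(2,2) -> caps B=0 W=0
Move 7: B@(3,1) -> caps B=0 W=0
Move 8: W@(1,0) -> caps B=0 W=1
Move 9: B@(3,0) -> caps B=0 W=1

Answer: .WB.
W.W.
B.W.
BB..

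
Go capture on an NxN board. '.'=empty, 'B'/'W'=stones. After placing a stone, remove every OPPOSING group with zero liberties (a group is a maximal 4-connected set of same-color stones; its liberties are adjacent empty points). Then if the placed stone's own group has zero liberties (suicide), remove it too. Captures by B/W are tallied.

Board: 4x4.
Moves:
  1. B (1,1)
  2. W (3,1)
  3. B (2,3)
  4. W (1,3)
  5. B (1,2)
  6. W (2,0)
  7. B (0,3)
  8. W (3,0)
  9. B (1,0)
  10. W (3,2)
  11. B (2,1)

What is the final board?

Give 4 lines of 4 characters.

Move 1: B@(1,1) -> caps B=0 W=0
Move 2: W@(3,1) -> caps B=0 W=0
Move 3: B@(2,3) -> caps B=0 W=0
Move 4: W@(1,3) -> caps B=0 W=0
Move 5: B@(1,2) -> caps B=0 W=0
Move 6: W@(2,0) -> caps B=0 W=0
Move 7: B@(0,3) -> caps B=1 W=0
Move 8: W@(3,0) -> caps B=1 W=0
Move 9: B@(1,0) -> caps B=1 W=0
Move 10: W@(3,2) -> caps B=1 W=0
Move 11: B@(2,1) -> caps B=1 W=0

Answer: ...B
BBB.
WB.B
WWW.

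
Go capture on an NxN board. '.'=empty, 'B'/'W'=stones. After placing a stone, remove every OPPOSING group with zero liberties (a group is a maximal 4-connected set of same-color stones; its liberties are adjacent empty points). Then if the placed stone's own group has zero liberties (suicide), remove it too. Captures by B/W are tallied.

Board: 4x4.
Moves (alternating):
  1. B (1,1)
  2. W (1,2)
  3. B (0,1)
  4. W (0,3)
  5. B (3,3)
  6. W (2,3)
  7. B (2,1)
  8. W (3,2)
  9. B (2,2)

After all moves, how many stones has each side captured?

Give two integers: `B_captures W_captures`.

Answer: 0 1

Derivation:
Move 1: B@(1,1) -> caps B=0 W=0
Move 2: W@(1,2) -> caps B=0 W=0
Move 3: B@(0,1) -> caps B=0 W=0
Move 4: W@(0,3) -> caps B=0 W=0
Move 5: B@(3,3) -> caps B=0 W=0
Move 6: W@(2,3) -> caps B=0 W=0
Move 7: B@(2,1) -> caps B=0 W=0
Move 8: W@(3,2) -> caps B=0 W=1
Move 9: B@(2,2) -> caps B=0 W=1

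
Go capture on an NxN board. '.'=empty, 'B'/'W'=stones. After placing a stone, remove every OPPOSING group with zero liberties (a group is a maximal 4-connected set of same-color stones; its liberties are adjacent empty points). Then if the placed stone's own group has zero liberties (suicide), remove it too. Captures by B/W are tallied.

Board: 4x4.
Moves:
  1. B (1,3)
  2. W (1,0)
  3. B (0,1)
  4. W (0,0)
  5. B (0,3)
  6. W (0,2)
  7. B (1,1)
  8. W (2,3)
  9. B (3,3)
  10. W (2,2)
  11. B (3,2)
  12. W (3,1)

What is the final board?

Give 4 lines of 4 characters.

Move 1: B@(1,3) -> caps B=0 W=0
Move 2: W@(1,0) -> caps B=0 W=0
Move 3: B@(0,1) -> caps B=0 W=0
Move 4: W@(0,0) -> caps B=0 W=0
Move 5: B@(0,3) -> caps B=0 W=0
Move 6: W@(0,2) -> caps B=0 W=0
Move 7: B@(1,1) -> caps B=0 W=0
Move 8: W@(2,3) -> caps B=0 W=0
Move 9: B@(3,3) -> caps B=0 W=0
Move 10: W@(2,2) -> caps B=0 W=0
Move 11: B@(3,2) -> caps B=0 W=0
Move 12: W@(3,1) -> caps B=0 W=2

Answer: WBWB
WB.B
..WW
.W..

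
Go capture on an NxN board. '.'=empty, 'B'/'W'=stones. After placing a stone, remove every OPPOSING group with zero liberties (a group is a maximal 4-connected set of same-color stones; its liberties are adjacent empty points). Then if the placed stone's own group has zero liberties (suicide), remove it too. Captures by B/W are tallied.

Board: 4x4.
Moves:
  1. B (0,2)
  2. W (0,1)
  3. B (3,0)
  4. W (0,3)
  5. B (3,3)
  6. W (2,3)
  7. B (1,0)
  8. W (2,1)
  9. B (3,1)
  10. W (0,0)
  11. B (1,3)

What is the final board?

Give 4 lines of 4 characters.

Move 1: B@(0,2) -> caps B=0 W=0
Move 2: W@(0,1) -> caps B=0 W=0
Move 3: B@(3,0) -> caps B=0 W=0
Move 4: W@(0,3) -> caps B=0 W=0
Move 5: B@(3,3) -> caps B=0 W=0
Move 6: W@(2,3) -> caps B=0 W=0
Move 7: B@(1,0) -> caps B=0 W=0
Move 8: W@(2,1) -> caps B=0 W=0
Move 9: B@(3,1) -> caps B=0 W=0
Move 10: W@(0,0) -> caps B=0 W=0
Move 11: B@(1,3) -> caps B=1 W=0

Answer: WWB.
B..B
.W.W
BB.B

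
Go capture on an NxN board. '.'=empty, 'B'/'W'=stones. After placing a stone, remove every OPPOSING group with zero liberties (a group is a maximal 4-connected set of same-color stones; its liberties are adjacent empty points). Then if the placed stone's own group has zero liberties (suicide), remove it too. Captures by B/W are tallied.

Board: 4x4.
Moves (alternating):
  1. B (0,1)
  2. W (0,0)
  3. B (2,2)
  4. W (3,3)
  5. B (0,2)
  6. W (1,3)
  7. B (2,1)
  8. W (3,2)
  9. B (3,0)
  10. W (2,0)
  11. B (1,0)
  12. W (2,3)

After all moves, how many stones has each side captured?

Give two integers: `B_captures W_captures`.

Move 1: B@(0,1) -> caps B=0 W=0
Move 2: W@(0,0) -> caps B=0 W=0
Move 3: B@(2,2) -> caps B=0 W=0
Move 4: W@(3,3) -> caps B=0 W=0
Move 5: B@(0,2) -> caps B=0 W=0
Move 6: W@(1,3) -> caps B=0 W=0
Move 7: B@(2,1) -> caps B=0 W=0
Move 8: W@(3,2) -> caps B=0 W=0
Move 9: B@(3,0) -> caps B=0 W=0
Move 10: W@(2,0) -> caps B=0 W=0
Move 11: B@(1,0) -> caps B=2 W=0
Move 12: W@(2,3) -> caps B=2 W=0

Answer: 2 0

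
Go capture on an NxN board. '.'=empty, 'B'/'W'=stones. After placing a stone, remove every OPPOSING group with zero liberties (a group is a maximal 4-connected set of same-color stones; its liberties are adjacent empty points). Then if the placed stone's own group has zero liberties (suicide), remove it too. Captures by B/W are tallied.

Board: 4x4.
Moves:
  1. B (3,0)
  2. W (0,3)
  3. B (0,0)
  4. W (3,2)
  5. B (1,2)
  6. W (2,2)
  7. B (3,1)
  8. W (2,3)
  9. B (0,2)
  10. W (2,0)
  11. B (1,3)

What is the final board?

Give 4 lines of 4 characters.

Move 1: B@(3,0) -> caps B=0 W=0
Move 2: W@(0,3) -> caps B=0 W=0
Move 3: B@(0,0) -> caps B=0 W=0
Move 4: W@(3,2) -> caps B=0 W=0
Move 5: B@(1,2) -> caps B=0 W=0
Move 6: W@(2,2) -> caps B=0 W=0
Move 7: B@(3,1) -> caps B=0 W=0
Move 8: W@(2,3) -> caps B=0 W=0
Move 9: B@(0,2) -> caps B=0 W=0
Move 10: W@(2,0) -> caps B=0 W=0
Move 11: B@(1,3) -> caps B=1 W=0

Answer: B.B.
..BB
W.WW
BBW.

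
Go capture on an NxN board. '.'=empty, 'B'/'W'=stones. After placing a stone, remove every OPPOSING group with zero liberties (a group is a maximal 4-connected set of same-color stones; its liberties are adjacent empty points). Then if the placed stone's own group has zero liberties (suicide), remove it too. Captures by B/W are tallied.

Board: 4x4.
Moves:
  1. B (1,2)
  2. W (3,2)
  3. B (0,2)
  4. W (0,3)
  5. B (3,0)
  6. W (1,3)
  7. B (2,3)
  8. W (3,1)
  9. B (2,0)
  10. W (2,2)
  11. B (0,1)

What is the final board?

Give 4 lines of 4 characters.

Answer: .BB.
..B.
B.WB
BWW.

Derivation:
Move 1: B@(1,2) -> caps B=0 W=0
Move 2: W@(3,2) -> caps B=0 W=0
Move 3: B@(0,2) -> caps B=0 W=0
Move 4: W@(0,3) -> caps B=0 W=0
Move 5: B@(3,0) -> caps B=0 W=0
Move 6: W@(1,3) -> caps B=0 W=0
Move 7: B@(2,3) -> caps B=2 W=0
Move 8: W@(3,1) -> caps B=2 W=0
Move 9: B@(2,0) -> caps B=2 W=0
Move 10: W@(2,2) -> caps B=2 W=0
Move 11: B@(0,1) -> caps B=2 W=0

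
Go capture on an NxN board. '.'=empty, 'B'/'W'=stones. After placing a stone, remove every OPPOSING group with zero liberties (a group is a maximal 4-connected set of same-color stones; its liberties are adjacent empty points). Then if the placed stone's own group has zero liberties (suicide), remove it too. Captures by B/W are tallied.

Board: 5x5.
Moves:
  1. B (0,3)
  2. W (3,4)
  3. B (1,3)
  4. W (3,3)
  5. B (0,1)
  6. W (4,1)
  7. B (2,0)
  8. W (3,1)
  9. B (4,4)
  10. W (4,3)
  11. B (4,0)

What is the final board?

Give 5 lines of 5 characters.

Answer: .B.B.
...B.
B....
.W.WW
BW.W.

Derivation:
Move 1: B@(0,3) -> caps B=0 W=0
Move 2: W@(3,4) -> caps B=0 W=0
Move 3: B@(1,3) -> caps B=0 W=0
Move 4: W@(3,3) -> caps B=0 W=0
Move 5: B@(0,1) -> caps B=0 W=0
Move 6: W@(4,1) -> caps B=0 W=0
Move 7: B@(2,0) -> caps B=0 W=0
Move 8: W@(3,1) -> caps B=0 W=0
Move 9: B@(4,4) -> caps B=0 W=0
Move 10: W@(4,3) -> caps B=0 W=1
Move 11: B@(4,0) -> caps B=0 W=1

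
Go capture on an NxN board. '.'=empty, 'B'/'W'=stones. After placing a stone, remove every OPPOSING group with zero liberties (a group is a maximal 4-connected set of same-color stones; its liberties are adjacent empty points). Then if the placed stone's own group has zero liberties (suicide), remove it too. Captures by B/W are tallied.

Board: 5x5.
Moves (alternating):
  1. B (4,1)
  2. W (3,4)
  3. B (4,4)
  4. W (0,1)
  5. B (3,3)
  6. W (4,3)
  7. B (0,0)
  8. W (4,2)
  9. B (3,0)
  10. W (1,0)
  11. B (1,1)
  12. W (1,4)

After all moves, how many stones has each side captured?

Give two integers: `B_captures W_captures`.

Answer: 0 2

Derivation:
Move 1: B@(4,1) -> caps B=0 W=0
Move 2: W@(3,4) -> caps B=0 W=0
Move 3: B@(4,4) -> caps B=0 W=0
Move 4: W@(0,1) -> caps B=0 W=0
Move 5: B@(3,3) -> caps B=0 W=0
Move 6: W@(4,3) -> caps B=0 W=1
Move 7: B@(0,0) -> caps B=0 W=1
Move 8: W@(4,2) -> caps B=0 W=1
Move 9: B@(3,0) -> caps B=0 W=1
Move 10: W@(1,0) -> caps B=0 W=2
Move 11: B@(1,1) -> caps B=0 W=2
Move 12: W@(1,4) -> caps B=0 W=2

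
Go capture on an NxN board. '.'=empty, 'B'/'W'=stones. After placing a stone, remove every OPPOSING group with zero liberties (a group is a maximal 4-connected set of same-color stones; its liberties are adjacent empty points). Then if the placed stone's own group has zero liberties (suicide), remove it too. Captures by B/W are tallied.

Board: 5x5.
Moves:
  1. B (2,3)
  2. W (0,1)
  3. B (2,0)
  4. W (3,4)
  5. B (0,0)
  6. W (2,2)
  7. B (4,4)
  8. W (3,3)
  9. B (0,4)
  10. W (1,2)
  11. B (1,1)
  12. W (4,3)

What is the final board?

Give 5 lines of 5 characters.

Move 1: B@(2,3) -> caps B=0 W=0
Move 2: W@(0,1) -> caps B=0 W=0
Move 3: B@(2,0) -> caps B=0 W=0
Move 4: W@(3,4) -> caps B=0 W=0
Move 5: B@(0,0) -> caps B=0 W=0
Move 6: W@(2,2) -> caps B=0 W=0
Move 7: B@(4,4) -> caps B=0 W=0
Move 8: W@(3,3) -> caps B=0 W=0
Move 9: B@(0,4) -> caps B=0 W=0
Move 10: W@(1,2) -> caps B=0 W=0
Move 11: B@(1,1) -> caps B=0 W=0
Move 12: W@(4,3) -> caps B=0 W=1

Answer: BW..B
.BW..
B.WB.
...WW
...W.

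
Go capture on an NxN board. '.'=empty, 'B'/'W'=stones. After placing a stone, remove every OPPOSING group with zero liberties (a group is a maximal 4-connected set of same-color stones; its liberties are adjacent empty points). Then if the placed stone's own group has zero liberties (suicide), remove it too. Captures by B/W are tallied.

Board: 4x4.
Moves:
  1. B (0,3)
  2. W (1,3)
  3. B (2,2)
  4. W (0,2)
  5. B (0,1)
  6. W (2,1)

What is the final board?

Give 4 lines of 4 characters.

Answer: .BW.
...W
.WB.
....

Derivation:
Move 1: B@(0,3) -> caps B=0 W=0
Move 2: W@(1,3) -> caps B=0 W=0
Move 3: B@(2,2) -> caps B=0 W=0
Move 4: W@(0,2) -> caps B=0 W=1
Move 5: B@(0,1) -> caps B=0 W=1
Move 6: W@(2,1) -> caps B=0 W=1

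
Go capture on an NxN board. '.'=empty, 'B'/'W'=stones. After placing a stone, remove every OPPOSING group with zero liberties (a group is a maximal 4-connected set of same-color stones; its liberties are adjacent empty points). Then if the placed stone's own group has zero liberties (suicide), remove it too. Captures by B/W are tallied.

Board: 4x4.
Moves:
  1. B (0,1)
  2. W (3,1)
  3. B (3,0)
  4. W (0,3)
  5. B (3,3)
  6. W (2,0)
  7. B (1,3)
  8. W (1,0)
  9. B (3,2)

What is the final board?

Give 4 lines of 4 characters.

Answer: .B.W
W..B
W...
.WBB

Derivation:
Move 1: B@(0,1) -> caps B=0 W=0
Move 2: W@(3,1) -> caps B=0 W=0
Move 3: B@(3,0) -> caps B=0 W=0
Move 4: W@(0,3) -> caps B=0 W=0
Move 5: B@(3,3) -> caps B=0 W=0
Move 6: W@(2,0) -> caps B=0 W=1
Move 7: B@(1,3) -> caps B=0 W=1
Move 8: W@(1,0) -> caps B=0 W=1
Move 9: B@(3,2) -> caps B=0 W=1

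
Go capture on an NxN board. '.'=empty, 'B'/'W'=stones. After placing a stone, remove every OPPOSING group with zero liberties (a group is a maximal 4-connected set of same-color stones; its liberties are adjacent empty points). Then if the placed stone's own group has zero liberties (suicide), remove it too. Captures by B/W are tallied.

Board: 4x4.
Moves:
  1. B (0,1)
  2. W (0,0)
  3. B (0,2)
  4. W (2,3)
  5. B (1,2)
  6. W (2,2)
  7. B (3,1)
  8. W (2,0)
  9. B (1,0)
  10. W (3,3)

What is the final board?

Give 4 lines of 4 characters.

Move 1: B@(0,1) -> caps B=0 W=0
Move 2: W@(0,0) -> caps B=0 W=0
Move 3: B@(0,2) -> caps B=0 W=0
Move 4: W@(2,3) -> caps B=0 W=0
Move 5: B@(1,2) -> caps B=0 W=0
Move 6: W@(2,2) -> caps B=0 W=0
Move 7: B@(3,1) -> caps B=0 W=0
Move 8: W@(2,0) -> caps B=0 W=0
Move 9: B@(1,0) -> caps B=1 W=0
Move 10: W@(3,3) -> caps B=1 W=0

Answer: .BB.
B.B.
W.WW
.B.W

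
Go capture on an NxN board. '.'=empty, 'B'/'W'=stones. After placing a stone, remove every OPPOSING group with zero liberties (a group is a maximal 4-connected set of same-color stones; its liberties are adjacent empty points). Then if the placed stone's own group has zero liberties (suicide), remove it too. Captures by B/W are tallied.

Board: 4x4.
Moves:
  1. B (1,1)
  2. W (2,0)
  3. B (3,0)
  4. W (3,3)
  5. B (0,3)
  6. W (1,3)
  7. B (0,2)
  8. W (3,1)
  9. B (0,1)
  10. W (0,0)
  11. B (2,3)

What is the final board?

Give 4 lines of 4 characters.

Move 1: B@(1,1) -> caps B=0 W=0
Move 2: W@(2,0) -> caps B=0 W=0
Move 3: B@(3,0) -> caps B=0 W=0
Move 4: W@(3,3) -> caps B=0 W=0
Move 5: B@(0,3) -> caps B=0 W=0
Move 6: W@(1,3) -> caps B=0 W=0
Move 7: B@(0,2) -> caps B=0 W=0
Move 8: W@(3,1) -> caps B=0 W=1
Move 9: B@(0,1) -> caps B=0 W=1
Move 10: W@(0,0) -> caps B=0 W=1
Move 11: B@(2,3) -> caps B=0 W=1

Answer: WBBB
.B.W
W..B
.W.W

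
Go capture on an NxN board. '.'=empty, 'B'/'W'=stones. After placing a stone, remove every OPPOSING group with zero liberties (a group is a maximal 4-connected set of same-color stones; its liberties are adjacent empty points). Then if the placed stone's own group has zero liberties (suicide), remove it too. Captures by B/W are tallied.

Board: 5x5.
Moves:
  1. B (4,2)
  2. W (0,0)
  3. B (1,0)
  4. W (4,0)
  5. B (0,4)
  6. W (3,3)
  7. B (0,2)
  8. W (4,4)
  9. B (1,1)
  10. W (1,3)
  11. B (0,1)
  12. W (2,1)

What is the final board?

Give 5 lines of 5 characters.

Answer: .BB.B
BB.W.
.W...
...W.
W.B.W

Derivation:
Move 1: B@(4,2) -> caps B=0 W=0
Move 2: W@(0,0) -> caps B=0 W=0
Move 3: B@(1,0) -> caps B=0 W=0
Move 4: W@(4,0) -> caps B=0 W=0
Move 5: B@(0,4) -> caps B=0 W=0
Move 6: W@(3,3) -> caps B=0 W=0
Move 7: B@(0,2) -> caps B=0 W=0
Move 8: W@(4,4) -> caps B=0 W=0
Move 9: B@(1,1) -> caps B=0 W=0
Move 10: W@(1,3) -> caps B=0 W=0
Move 11: B@(0,1) -> caps B=1 W=0
Move 12: W@(2,1) -> caps B=1 W=0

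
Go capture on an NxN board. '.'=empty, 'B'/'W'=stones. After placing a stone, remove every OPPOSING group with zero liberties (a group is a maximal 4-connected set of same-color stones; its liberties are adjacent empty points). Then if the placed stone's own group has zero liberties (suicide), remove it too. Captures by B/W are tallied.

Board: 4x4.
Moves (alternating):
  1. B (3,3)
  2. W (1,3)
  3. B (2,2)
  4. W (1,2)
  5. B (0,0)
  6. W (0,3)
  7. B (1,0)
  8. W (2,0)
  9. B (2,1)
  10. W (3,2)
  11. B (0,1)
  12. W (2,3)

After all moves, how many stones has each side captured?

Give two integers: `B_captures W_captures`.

Answer: 0 1

Derivation:
Move 1: B@(3,3) -> caps B=0 W=0
Move 2: W@(1,3) -> caps B=0 W=0
Move 3: B@(2,2) -> caps B=0 W=0
Move 4: W@(1,2) -> caps B=0 W=0
Move 5: B@(0,0) -> caps B=0 W=0
Move 6: W@(0,3) -> caps B=0 W=0
Move 7: B@(1,0) -> caps B=0 W=0
Move 8: W@(2,0) -> caps B=0 W=0
Move 9: B@(2,1) -> caps B=0 W=0
Move 10: W@(3,2) -> caps B=0 W=0
Move 11: B@(0,1) -> caps B=0 W=0
Move 12: W@(2,3) -> caps B=0 W=1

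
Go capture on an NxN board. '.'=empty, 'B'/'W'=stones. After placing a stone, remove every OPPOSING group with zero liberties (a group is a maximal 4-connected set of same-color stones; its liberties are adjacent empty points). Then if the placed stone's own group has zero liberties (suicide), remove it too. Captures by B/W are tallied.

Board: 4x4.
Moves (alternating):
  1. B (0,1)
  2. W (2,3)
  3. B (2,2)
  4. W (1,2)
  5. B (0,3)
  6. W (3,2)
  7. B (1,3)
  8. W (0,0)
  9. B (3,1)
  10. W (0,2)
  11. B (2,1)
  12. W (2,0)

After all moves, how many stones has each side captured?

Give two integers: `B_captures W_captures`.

Answer: 0 2

Derivation:
Move 1: B@(0,1) -> caps B=0 W=0
Move 2: W@(2,3) -> caps B=0 W=0
Move 3: B@(2,2) -> caps B=0 W=0
Move 4: W@(1,2) -> caps B=0 W=0
Move 5: B@(0,3) -> caps B=0 W=0
Move 6: W@(3,2) -> caps B=0 W=0
Move 7: B@(1,3) -> caps B=0 W=0
Move 8: W@(0,0) -> caps B=0 W=0
Move 9: B@(3,1) -> caps B=0 W=0
Move 10: W@(0,2) -> caps B=0 W=2
Move 11: B@(2,1) -> caps B=0 W=2
Move 12: W@(2,0) -> caps B=0 W=2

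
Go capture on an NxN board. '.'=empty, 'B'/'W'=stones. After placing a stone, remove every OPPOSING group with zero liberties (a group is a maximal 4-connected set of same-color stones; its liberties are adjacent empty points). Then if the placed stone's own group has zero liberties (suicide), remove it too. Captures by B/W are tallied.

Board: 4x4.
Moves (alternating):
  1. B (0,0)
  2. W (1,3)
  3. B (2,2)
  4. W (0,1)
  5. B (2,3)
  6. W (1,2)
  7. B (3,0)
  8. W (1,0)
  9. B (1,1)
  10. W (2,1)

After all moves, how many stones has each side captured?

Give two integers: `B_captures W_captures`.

Answer: 0 2

Derivation:
Move 1: B@(0,0) -> caps B=0 W=0
Move 2: W@(1,3) -> caps B=0 W=0
Move 3: B@(2,2) -> caps B=0 W=0
Move 4: W@(0,1) -> caps B=0 W=0
Move 5: B@(2,3) -> caps B=0 W=0
Move 6: W@(1,2) -> caps B=0 W=0
Move 7: B@(3,0) -> caps B=0 W=0
Move 8: W@(1,0) -> caps B=0 W=1
Move 9: B@(1,1) -> caps B=0 W=1
Move 10: W@(2,1) -> caps B=0 W=2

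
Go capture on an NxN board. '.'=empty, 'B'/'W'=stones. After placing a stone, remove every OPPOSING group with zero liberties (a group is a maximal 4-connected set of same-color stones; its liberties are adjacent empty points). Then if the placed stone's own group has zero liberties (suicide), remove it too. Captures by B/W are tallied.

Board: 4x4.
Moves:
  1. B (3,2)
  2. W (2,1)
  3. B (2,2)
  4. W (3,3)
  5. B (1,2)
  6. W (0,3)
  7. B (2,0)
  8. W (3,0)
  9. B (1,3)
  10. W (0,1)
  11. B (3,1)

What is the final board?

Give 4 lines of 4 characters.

Move 1: B@(3,2) -> caps B=0 W=0
Move 2: W@(2,1) -> caps B=0 W=0
Move 3: B@(2,2) -> caps B=0 W=0
Move 4: W@(3,3) -> caps B=0 W=0
Move 5: B@(1,2) -> caps B=0 W=0
Move 6: W@(0,3) -> caps B=0 W=0
Move 7: B@(2,0) -> caps B=0 W=0
Move 8: W@(3,0) -> caps B=0 W=0
Move 9: B@(1,3) -> caps B=0 W=0
Move 10: W@(0,1) -> caps B=0 W=0
Move 11: B@(3,1) -> caps B=1 W=0

Answer: .W.W
..BB
BWB.
.BBW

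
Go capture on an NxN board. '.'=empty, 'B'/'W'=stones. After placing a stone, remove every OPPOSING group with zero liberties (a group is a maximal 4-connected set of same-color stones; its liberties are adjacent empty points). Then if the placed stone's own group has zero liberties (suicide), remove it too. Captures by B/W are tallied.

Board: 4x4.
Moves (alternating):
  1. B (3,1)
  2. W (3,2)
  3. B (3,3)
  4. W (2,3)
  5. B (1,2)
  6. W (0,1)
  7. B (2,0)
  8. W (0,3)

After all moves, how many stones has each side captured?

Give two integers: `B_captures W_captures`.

Move 1: B@(3,1) -> caps B=0 W=0
Move 2: W@(3,2) -> caps B=0 W=0
Move 3: B@(3,3) -> caps B=0 W=0
Move 4: W@(2,3) -> caps B=0 W=1
Move 5: B@(1,2) -> caps B=0 W=1
Move 6: W@(0,1) -> caps B=0 W=1
Move 7: B@(2,0) -> caps B=0 W=1
Move 8: W@(0,3) -> caps B=0 W=1

Answer: 0 1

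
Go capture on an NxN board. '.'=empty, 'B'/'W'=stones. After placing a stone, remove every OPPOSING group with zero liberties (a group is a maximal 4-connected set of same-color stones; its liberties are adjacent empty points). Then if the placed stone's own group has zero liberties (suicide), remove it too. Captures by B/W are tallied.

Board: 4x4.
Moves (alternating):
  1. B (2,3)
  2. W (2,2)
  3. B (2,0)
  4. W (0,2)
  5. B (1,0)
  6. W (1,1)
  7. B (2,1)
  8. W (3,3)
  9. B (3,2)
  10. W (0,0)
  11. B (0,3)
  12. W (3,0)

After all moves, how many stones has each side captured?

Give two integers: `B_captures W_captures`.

Move 1: B@(2,3) -> caps B=0 W=0
Move 2: W@(2,2) -> caps B=0 W=0
Move 3: B@(2,0) -> caps B=0 W=0
Move 4: W@(0,2) -> caps B=0 W=0
Move 5: B@(1,0) -> caps B=0 W=0
Move 6: W@(1,1) -> caps B=0 W=0
Move 7: B@(2,1) -> caps B=0 W=0
Move 8: W@(3,3) -> caps B=0 W=0
Move 9: B@(3,2) -> caps B=1 W=0
Move 10: W@(0,0) -> caps B=1 W=0
Move 11: B@(0,3) -> caps B=1 W=0
Move 12: W@(3,0) -> caps B=1 W=0

Answer: 1 0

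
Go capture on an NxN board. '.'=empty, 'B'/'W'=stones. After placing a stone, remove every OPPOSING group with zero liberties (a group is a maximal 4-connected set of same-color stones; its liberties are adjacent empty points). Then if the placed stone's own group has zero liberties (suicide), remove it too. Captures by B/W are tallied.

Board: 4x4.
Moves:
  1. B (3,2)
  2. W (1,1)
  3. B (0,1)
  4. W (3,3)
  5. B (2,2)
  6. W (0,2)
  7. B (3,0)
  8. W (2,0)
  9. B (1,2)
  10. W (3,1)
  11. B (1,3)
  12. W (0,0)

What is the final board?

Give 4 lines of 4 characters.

Answer: W.W.
.WBB
W.B.
.WBW

Derivation:
Move 1: B@(3,2) -> caps B=0 W=0
Move 2: W@(1,1) -> caps B=0 W=0
Move 3: B@(0,1) -> caps B=0 W=0
Move 4: W@(3,3) -> caps B=0 W=0
Move 5: B@(2,2) -> caps B=0 W=0
Move 6: W@(0,2) -> caps B=0 W=0
Move 7: B@(3,0) -> caps B=0 W=0
Move 8: W@(2,0) -> caps B=0 W=0
Move 9: B@(1,2) -> caps B=0 W=0
Move 10: W@(3,1) -> caps B=0 W=1
Move 11: B@(1,3) -> caps B=0 W=1
Move 12: W@(0,0) -> caps B=0 W=2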